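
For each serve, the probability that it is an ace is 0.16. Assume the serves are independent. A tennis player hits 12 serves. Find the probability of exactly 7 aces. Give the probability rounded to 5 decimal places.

X ~ Binomial(n=12, p=0.16).
P(X=7) = C(12,7) · p^7 · (1−p)^5
= 792 · 2.6844e-06 · 0.41821 = 0.0008891

0.00089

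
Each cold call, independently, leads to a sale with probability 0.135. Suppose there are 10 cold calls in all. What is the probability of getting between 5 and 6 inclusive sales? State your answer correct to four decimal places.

0.0062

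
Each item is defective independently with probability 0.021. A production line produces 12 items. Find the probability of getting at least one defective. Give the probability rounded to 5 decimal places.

P(at least one) = 1 − P(none) = 1 − (1 − 0.021)^12
= 1 − 0.7751617 = 0.2248383

0.22484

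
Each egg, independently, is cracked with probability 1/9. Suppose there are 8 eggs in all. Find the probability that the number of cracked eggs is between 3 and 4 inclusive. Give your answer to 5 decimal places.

X ~ Binomial(8, 0.111111); P(3 ≤ X ≤ 4) = Σ C(8,k) p^k (1−p)^(8−k) over k:
  k=3: C(8,3)·0.111111^3·0.888889^5 = 0.0426283
  k=4: C(8,4)·0.111111^4·0.888889^4 = 0.0066607
Total = 0.0492890

0.04929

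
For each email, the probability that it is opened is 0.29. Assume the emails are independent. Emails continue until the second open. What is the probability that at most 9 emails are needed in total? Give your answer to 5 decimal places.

Finishing within 9 emails ⇔ at least 2 successes in the first 9. With X ~ Binomial(9, 0.29), P(Y ≤ 9) = 1 − P(X ≤ 1).
  k=0: C(9,0)·0.29^0·0.71^9 = 0.0458485
  k=1: C(9,1)·0.29^1·0.71^8 = 0.1685417
1 − 0.2143902 = 0.7856098

0.78561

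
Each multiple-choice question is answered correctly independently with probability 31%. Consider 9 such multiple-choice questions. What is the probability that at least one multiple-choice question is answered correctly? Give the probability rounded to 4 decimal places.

P(at least one) = 1 − P(none) = 1 − (1 − 0.31)^9
= 1 − 0.035452 = 0.964548

0.9645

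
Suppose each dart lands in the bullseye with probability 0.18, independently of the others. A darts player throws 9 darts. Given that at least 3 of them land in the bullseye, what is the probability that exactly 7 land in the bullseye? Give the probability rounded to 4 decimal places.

0.0007

X ~ Binomial(9, 0.18). Want P(X=7 | X≥3) = P(X=7) / P(X≥3).
P(X=7) = C(9,7)·0.18^7·0.82^2 = 0.000148
P(X≥3) = 1 − 0.167620 − 0.331151 − 0.290767 = 0.210463
Ratio = 0.000148 / 0.210463 = 0.000704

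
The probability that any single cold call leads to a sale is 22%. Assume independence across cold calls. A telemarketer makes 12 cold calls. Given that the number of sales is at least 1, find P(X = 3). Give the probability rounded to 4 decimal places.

X ~ Binomial(12, 0.22). Want P(X=3 | X≥1) = P(X=3) / P(X≥1).
P(X=3) = C(12,3)·0.22^3·0.78^9 = 0.250347
P(X≥1) = 1 − 0.050715 = 0.949285
Ratio = 0.250347 / 0.949285 = 0.263721

0.2637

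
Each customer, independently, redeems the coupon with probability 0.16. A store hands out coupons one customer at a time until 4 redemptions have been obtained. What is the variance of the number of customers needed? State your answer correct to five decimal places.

Y = total customers until the fourth success; negative binomial with r=4, p=0.16.
Var(Y) = r(1−p)/p² = 4·0.84 / 0.16² = 131.2500000

131.25000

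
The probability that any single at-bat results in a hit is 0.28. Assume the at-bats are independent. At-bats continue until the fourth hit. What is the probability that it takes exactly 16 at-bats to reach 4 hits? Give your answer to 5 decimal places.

Y = trial on which the fourth success occurs; negative binomial, r=4, p=0.28.
P(Y=16) = C(15,3) · p^4 · (1−p)^12
= 455 · 0.0061466 · 0.019408 = 0.0542792

0.05428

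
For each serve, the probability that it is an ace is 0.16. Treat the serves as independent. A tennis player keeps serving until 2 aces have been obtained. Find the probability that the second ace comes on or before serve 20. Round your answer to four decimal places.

Finishing within 20 serves ⇔ at least 2 successes in the first 20. With X ~ Binomial(20, 0.16), P(Y ≤ 20) = 1 − P(X ≤ 1).
  k=0: C(20,0)·0.16^0·0.84^20 = 0.030590
  k=1: C(20,1)·0.16^1·0.84^19 = 0.116535
1 − 0.147125 = 0.852875

0.8529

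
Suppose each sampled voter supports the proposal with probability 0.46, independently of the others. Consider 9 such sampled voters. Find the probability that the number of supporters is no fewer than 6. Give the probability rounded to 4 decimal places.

X ~ Binomial(9, 0.46); P(X ≥ 6) = Σ C(9,k) p^k (1−p)^(9−k) over k:
  k=6: C(9,6)·0.46^6·0.54^3 = 0.125316
  k=7: C(9,7)·0.46^7·0.54^2 = 0.045750
  k=8: C(9,8)·0.46^8·0.54^1 = 0.009743
  k=9: C(9,9)·0.46^9·0.54^0 = 0.000922
Total = 0.181732

0.1817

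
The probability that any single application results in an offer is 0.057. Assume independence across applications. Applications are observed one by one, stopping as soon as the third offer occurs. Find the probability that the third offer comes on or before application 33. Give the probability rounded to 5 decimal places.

0.29011

Finishing within 33 applications ⇔ at least 3 successes in the first 33. With X ~ Binomial(33, 0.057), P(Y ≤ 33) = 1 − P(X ≤ 2).
  k=0: C(33,0)·0.057^0·0.943^33 = 0.1441736
  k=1: C(33,1)·0.057^1·0.943^32 = 0.2875828
  k=2: C(33,2)·0.057^2·0.943^31 = 0.2781289
1 − 0.7098854 = 0.2901146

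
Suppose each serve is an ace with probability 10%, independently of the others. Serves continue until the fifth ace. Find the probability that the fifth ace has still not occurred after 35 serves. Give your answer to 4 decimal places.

0.7307

Needing more than 35 serves ⇔ fewer than 5 successes in the first 35. With X ~ Binomial(35, 0.10), P(Y > 35) = P(X ≤ 4).
  k=0: C(35,0)·0.10^0·0.90^35 = 0.025032
  k=1: C(35,1)·0.10^1·0.90^34 = 0.097345
  k=2: C(35,2)·0.10^2·0.90^33 = 0.183874
  k=3: C(35,3)·0.10^3·0.90^32 = 0.224735
  k=4: C(35,4)·0.10^4·0.90^31 = 0.199764
P(X ≤ 4) = 0.730749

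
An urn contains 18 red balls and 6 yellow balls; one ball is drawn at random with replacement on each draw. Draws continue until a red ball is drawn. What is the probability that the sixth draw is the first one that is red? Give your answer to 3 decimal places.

Geometric (trials to first success), p = 0.75.
P(Y = 6) = (1−p)^5 · p = 0.00097656 · 0.75 = 0.00073

0.001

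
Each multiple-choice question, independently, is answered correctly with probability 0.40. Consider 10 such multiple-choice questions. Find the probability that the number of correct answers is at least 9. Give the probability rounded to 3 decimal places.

X ~ Binomial(10, 0.40); P(X ≥ 9) = Σ C(10,k) p^k (1−p)^(10−k) over k:
  k=9: C(10,9)·0.40^9·0.60^1 = 0.00157
  k=10: C(10,10)·0.40^10·0.60^0 = 0.00010
Total = 0.00168

0.002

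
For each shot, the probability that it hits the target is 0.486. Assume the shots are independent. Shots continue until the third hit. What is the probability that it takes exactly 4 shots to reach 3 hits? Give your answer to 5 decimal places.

0.17701

Y = trial on which the third success occurs; negative binomial, r=3, p=0.486.
P(Y=4) = C(3,2) · p^3 · (1−p)^1
= 3 · 0.11479 · 0.514 = 0.1770081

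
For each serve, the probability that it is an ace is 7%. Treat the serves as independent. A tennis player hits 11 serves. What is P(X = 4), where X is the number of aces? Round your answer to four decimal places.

0.0048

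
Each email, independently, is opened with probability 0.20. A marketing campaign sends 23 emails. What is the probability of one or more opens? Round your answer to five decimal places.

0.99410

P(at least one) = 1 − P(none) = 1 − (1 − 0.20)^23
= 1 − 0.0059030 = 0.9940970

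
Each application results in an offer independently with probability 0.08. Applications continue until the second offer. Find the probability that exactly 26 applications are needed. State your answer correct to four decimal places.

0.0216

Y = trial on which the second success occurs; negative binomial, r=2, p=0.08.
P(Y=26) = C(25,1) · p^2 · (1−p)^24
= 25 · 0.0064 · 0.13518 = 0.021629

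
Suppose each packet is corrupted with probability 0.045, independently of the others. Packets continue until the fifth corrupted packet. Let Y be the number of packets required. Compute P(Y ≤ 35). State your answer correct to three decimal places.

0.019

Finishing within 35 packets ⇔ at least 5 successes in the first 35. With X ~ Binomial(35, 0.045), P(Y ≤ 35) = 1 − P(X ≤ 4).
  k=0: C(35,0)·0.045^0·0.955^35 = 0.19958
  k=1: C(35,1)·0.045^1·0.955^34 = 0.32915
  k=2: C(35,2)·0.045^2·0.955^33 = 0.26367
  k=3: C(35,3)·0.045^3·0.955^32 = 0.13666
  k=4: C(35,4)·0.045^4·0.955^31 = 0.05152
1 − 0.98058 = 0.01942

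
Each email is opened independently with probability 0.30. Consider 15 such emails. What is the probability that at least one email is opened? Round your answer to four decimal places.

0.9953

P(at least one) = 1 − P(none) = 1 − (1 − 0.30)^15
= 1 − 0.004748 = 0.995252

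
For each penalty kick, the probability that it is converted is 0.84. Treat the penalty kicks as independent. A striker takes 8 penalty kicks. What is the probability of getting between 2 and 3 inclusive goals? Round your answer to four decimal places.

X ~ Binomial(8, 0.84); P(2 ≤ X ≤ 3) = Σ C(8,k) p^k (1−p)^(8−k) over k:
  k=2: C(8,2)·0.84^2·0.16^6 = 0.000331
  k=3: C(8,3)·0.84^3·0.16^5 = 0.003480
Total = 0.003812

0.0038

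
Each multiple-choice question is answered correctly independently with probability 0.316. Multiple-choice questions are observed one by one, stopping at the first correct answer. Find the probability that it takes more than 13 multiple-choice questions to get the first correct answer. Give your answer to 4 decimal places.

Y = number of multiple-choice questions to the first success; geometric, p = 0.316.
P(Y > 13) = P(first 13 all fail) = (1−p)^13 = 0.007173

0.0072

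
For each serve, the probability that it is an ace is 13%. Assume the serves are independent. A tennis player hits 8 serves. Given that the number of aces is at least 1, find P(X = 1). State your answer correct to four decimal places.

0.5840

X ~ Binomial(8, 0.13). Want P(X=1 | X≥1) = P(X=1) / P(X≥1).
P(X=1) = C(8,1)·0.13^1·0.87^7 = 0.392345
P(X≥1) = 1 − 0.328212 = 0.671788
Ratio = 0.392345 / 0.671788 = 0.584031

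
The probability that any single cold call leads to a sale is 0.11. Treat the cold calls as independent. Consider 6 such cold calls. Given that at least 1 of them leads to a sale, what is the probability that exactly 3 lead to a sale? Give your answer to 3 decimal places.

0.037

X ~ Binomial(6, 0.11). Want P(X=3 | X≥1) = P(X=3) / P(X≥1).
P(X=3) = C(6,3)·0.11^3·0.89^3 = 0.01877
P(X≥1) = 1 − 0.49698 = 0.50302
Ratio = 0.01877 / 0.50302 = 0.03731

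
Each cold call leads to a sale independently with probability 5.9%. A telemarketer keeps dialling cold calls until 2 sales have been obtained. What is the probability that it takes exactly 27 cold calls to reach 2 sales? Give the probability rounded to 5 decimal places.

0.01979

Y = trial on which the second success occurs; negative binomial, r=2, p=0.059.
P(Y=27) = C(26,1) · p^2 · (1−p)^25
= 26 · 0.003481 · 0.21865 = 0.0197887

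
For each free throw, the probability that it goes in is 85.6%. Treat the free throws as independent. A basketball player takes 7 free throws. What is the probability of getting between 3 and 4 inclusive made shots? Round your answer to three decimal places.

X ~ Binomial(7, 0.856); P(3 ≤ X ≤ 4) = Σ C(7,k) p^k (1−p)^(7−k) over k:
  k=3: C(7,3)·0.856^3·0.144^4 = 0.00944
  k=4: C(7,4)·0.856^4·0.144^3 = 0.05611
Total = 0.06555

0.066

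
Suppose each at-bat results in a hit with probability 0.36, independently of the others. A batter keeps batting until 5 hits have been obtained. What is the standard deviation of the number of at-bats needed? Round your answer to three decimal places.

4.969

Y = total at-bats until the fifth success; negative binomial with r=5, p=0.36.
SD(Y) = √[r(1−p)/p²] = √(24.69136) = 4.96904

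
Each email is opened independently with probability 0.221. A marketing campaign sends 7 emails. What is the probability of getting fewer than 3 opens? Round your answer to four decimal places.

X ~ Binomial(7, 0.221); P(X ≤ 2) = Σ C(7,k) p^k (1−p)^(7−k) over k:
  k=0: C(7,0)·0.221^0·0.779^7 = 0.174085
  k=1: C(7,1)·0.221^1·0.779^6 = 0.345712
  k=2: C(7,2)·0.221^2·0.779^5 = 0.294233
Total = 0.814031

0.8140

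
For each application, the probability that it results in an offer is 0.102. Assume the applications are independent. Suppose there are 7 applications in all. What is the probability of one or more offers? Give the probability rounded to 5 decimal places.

P(at least one) = 1 − P(none) = 1 − (1 − 0.102)^7
= 1 − 0.4709061 = 0.5290939

0.52909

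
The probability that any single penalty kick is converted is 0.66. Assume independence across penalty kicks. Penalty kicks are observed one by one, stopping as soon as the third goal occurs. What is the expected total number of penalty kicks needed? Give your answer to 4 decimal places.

Y = total penalty kicks until the third success; negative binomial with r=3, p=0.66.
E[Y] = r / p = 3 / 0.66 = 4.545455

4.5455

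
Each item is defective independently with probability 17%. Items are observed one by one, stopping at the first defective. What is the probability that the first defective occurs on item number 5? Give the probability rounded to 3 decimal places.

0.081

Geometric (trials to first success), p = 0.17.
P(Y = 5) = (1−p)^4 · p = 0.47458 · 0.17 = 0.08068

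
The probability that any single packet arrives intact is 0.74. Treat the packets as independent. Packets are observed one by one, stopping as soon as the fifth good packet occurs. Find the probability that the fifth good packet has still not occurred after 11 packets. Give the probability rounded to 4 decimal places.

0.0095

Needing more than 11 packets ⇔ fewer than 5 successes in the first 11. With X ~ Binomial(11, 0.74), P(Y > 11) = P(X ≤ 4).
  k=0: C(11,0)·0.74^0·0.26^11 = 0.000000
  k=1: C(11,1)·0.74^1·0.26^10 = 0.000011
  k=2: C(11,2)·0.74^2·0.26^9 = 0.000164
  k=3: C(11,3)·0.74^3·0.26^8 = 0.001396
  k=4: C(11,4)·0.74^4·0.26^7 = 0.007948
P(X ≤ 4) = 0.009520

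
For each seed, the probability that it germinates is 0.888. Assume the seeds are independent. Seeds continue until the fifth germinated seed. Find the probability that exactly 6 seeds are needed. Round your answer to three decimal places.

Y = trial on which the fifth success occurs; negative binomial, r=5, p=0.888.
P(Y=6) = C(5,4) · p^5 · (1−p)^1
= 5 · 0.55216 · 0.112 = 0.30921

0.309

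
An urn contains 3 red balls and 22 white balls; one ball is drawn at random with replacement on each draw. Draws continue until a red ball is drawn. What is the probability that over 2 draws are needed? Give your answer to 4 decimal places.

0.7744

Y = number of draws to the first success; geometric, p = 0.12.
P(Y > 2) = P(first 2 all fail) = (1−p)^2 = 0.774400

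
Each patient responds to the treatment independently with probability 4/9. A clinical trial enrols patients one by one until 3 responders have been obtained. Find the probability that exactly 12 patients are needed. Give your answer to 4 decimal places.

0.0243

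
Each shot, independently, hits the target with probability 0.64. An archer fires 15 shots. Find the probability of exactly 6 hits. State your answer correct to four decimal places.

X ~ Binomial(n=15, p=0.64).
P(X=6) = C(15,6) · p^6 · (1−p)^9
= 5005 · 0.068719 · 0.00010156 = 0.034931

0.0349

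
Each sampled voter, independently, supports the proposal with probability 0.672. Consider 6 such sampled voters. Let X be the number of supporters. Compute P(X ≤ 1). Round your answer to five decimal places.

0.01655

X ~ Binomial(6, 0.672); P(X ≤ 1) = Σ C(6,k) p^k (1−p)^(6−k) over k:
  k=0: C(6,0)·0.672^0·0.328^6 = 0.0012452
  k=1: C(6,1)·0.672^1·0.328^5 = 0.0153070
Total = 0.0165522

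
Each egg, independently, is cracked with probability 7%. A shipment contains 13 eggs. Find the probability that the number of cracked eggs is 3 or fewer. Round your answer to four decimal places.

0.9897

X ~ Binomial(13, 0.07); P(X ≤ 3) = Σ C(13,k) p^k (1−p)^(13−k) over k:
  k=0: C(13,0)·0.07^0·0.93^13 = 0.389295
  k=1: C(13,1)·0.07^1·0.93^12 = 0.380923
  k=2: C(13,2)·0.07^2·0.93^11 = 0.172030
  k=3: C(13,3)·0.07^3·0.93^10 = 0.047478
Total = 0.989724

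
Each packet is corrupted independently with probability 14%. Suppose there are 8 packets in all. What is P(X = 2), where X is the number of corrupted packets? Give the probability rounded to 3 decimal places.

X ~ Binomial(n=8, p=0.14).
P(X=2) = C(8,2) · p^2 · (1−p)^6
= 28 · 0.0196 · 0.40457 = 0.22203

0.222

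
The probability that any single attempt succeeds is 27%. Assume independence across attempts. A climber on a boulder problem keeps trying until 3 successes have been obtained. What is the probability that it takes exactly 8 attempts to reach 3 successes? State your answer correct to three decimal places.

0.086

Y = trial on which the third success occurs; negative binomial, r=3, p=0.27.
P(Y=8) = C(7,2) · p^3 · (1−p)^5
= 21 · 0.019683 · 0.20731 = 0.08569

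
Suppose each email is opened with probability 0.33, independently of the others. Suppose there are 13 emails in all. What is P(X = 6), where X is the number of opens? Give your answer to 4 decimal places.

0.1343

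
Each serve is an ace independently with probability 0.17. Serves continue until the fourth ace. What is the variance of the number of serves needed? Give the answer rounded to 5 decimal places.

Y = total serves until the fourth success; negative binomial with r=4, p=0.17.
Var(Y) = r(1−p)/p² = 4·0.83 / 0.17² = 114.8788927

114.87889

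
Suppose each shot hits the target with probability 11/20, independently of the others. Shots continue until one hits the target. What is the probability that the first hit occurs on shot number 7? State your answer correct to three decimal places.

0.005

Geometric (trials to first success), p = 0.55.
P(Y = 7) = (1−p)^6 · p = 0.0083038 · 0.55 = 0.00457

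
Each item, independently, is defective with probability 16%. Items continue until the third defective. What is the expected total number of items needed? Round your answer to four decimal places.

18.7500

Y = total items until the third success; negative binomial with r=3, p=0.16.
E[Y] = r / p = 3 / 0.16 = 18.750000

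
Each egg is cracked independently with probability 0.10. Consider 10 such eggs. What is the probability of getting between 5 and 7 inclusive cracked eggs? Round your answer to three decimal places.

X ~ Binomial(10, 0.10); P(5 ≤ X ≤ 7) = Σ C(10,k) p^k (1−p)^(10−k) over k:
  k=5: C(10,5)·0.10^5·0.90^5 = 0.00149
  k=6: C(10,6)·0.10^6·0.90^4 = 0.00014
  k=7: C(10,7)·0.10^7·0.90^3 = 0.00001
Total = 0.00163

0.002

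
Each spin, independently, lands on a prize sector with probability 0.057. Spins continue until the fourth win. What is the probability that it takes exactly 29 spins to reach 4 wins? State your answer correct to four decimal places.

Y = trial on which the fourth success occurs; negative binomial, r=4, p=0.057.
P(Y=29) = C(28,3) · p^4 · (1−p)^25
= 3276 · 1.0556e-05 · 0.23056 = 0.007973

0.0080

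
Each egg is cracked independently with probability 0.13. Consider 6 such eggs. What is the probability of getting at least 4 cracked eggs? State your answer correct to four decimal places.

X ~ Binomial(6, 0.13); P(X ≥ 4) = Σ C(6,k) p^k (1−p)^(6−k) over k:
  k=4: C(6,4)·0.13^4·0.87^2 = 0.003243
  k=5: C(6,5)·0.13^5·0.87^1 = 0.000194
  k=6: C(6,6)·0.13^6·0.87^0 = 0.000005
Total = 0.003441

0.0034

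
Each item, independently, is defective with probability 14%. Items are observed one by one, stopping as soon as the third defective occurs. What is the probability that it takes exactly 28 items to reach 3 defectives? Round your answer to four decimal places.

Y = trial on which the third success occurs; negative binomial, r=3, p=0.14.
P(Y=28) = C(27,2) · p^3 · (1−p)^25
= 351 · 0.002744 · 0.023039 = 0.022190

0.0222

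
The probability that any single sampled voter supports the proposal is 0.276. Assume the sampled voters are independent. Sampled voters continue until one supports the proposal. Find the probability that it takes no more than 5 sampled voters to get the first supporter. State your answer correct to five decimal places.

Y = number of sampled voters to the first success; geometric, p = 0.276.
P(Y ≤ 5) = 1 − (1−p)^5 = 1 − 0.1989266 = 0.8010734

0.80107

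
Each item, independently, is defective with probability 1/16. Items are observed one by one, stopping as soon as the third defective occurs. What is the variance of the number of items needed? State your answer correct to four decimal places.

720.0000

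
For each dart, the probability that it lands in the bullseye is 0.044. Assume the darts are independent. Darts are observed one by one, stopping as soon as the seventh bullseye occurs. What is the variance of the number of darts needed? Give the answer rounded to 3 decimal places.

3456.612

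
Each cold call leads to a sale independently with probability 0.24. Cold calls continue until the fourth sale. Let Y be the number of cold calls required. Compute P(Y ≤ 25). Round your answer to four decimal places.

Finishing within 25 cold calls ⇔ at least 4 successes in the first 25. With X ~ Binomial(25, 0.24), P(Y ≤ 25) = 1 − P(X ≤ 3).
  k=0: C(25,0)·0.24^0·0.76^25 = 0.001048
  k=1: C(25,1)·0.24^1·0.76^24 = 0.008273
  k=2: C(25,2)·0.24^2·0.76^23 = 0.031351
  k=3: C(25,3)·0.24^3·0.76^22 = 0.075903
1 − 0.116576 = 0.883424

0.8834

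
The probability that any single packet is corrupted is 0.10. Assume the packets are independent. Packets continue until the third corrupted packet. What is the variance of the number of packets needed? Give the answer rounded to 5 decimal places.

270.00000

Y = total packets until the third success; negative binomial with r=3, p=0.10.
Var(Y) = r(1−p)/p² = 3·0.90 / 0.10² = 270.0000000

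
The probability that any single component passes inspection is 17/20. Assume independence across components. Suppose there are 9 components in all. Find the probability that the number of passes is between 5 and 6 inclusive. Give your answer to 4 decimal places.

X ~ Binomial(9, 0.85); P(5 ≤ X ≤ 6) = Σ C(9,k) p^k (1−p)^(9−k) over k:
  k=5: C(9,5)·0.85^5·0.15^4 = 0.028303
  k=6: C(9,6)·0.85^6·0.15^3 = 0.106922
Total = 0.135225

0.1352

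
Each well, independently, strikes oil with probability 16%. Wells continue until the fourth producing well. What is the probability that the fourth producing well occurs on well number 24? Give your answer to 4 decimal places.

Y = trial on which the fourth success occurs; negative binomial, r=4, p=0.16.
P(Y=24) = C(23,3) · p^4 · (1−p)^20
= 1771 · 0.00065536 · 0.03059 = 0.035505

0.0355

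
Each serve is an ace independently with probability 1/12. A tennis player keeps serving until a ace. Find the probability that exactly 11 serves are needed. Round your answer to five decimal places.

Geometric (trials to first success), p = 0.083333.
P(Y = 11) = (1−p)^10 · p = 0.4189 · 0.083333 = 0.0349087

0.03491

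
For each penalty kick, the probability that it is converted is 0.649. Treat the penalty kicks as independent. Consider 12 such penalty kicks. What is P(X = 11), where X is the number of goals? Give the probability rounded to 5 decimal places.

X ~ Binomial(n=12, p=0.649).
P(X=11) = C(12,11) · p^11 · (1−p)^1
= 12 · 0.0086038 · 0.351 = 0.0362393

0.03624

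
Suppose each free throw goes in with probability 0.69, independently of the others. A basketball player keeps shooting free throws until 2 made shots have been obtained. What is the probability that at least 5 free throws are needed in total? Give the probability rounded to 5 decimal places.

0.09146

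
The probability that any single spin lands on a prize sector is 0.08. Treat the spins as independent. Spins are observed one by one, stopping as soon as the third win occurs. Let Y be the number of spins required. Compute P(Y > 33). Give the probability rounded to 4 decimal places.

Needing more than 33 spins ⇔ fewer than 3 successes in the first 33. With X ~ Binomial(33, 0.08), P(Y > 33) = P(X ≤ 2).
  k=0: C(33,0)·0.08^0·0.92^33 = 0.063826
  k=1: C(33,1)·0.08^1·0.92^32 = 0.183153
  k=2: C(33,2)·0.08^2·0.92^31 = 0.254822
P(X ≤ 2) = 0.501801

0.5018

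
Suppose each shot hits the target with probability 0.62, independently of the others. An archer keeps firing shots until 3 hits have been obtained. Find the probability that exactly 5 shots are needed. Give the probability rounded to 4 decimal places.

Y = trial on which the third success occurs; negative binomial, r=3, p=0.62.
P(Y=5) = C(4,2) · p^3 · (1−p)^2
= 6 · 0.23833 · 0.1444 = 0.206487

0.2065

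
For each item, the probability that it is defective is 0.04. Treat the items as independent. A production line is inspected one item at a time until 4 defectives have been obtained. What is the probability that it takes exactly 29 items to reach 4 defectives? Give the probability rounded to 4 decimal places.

0.0030

Y = trial on which the fourth success occurs; negative binomial, r=4, p=0.04.
P(Y=29) = C(28,3) · p^4 · (1−p)^25
= 3276 · 2.56e-06 · 0.3604 = 0.003022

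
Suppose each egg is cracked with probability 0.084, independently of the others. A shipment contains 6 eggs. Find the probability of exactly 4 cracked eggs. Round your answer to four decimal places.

0.0006

X ~ Binomial(n=6, p=0.084).
P(X=4) = C(6,4) · p^4 · (1−p)^2
= 15 · 4.9787e-05 · 0.83906 = 0.000627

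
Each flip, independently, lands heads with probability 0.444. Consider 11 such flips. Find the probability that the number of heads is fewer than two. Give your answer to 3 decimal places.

X ~ Binomial(11, 0.444); P(X ≤ 1) = Σ C(11,k) p^k (1−p)^(11−k) over k:
  k=0: C(11,0)·0.444^0·0.556^11 = 0.00157
  k=1: C(11,1)·0.444^1·0.556^10 = 0.01379
Total = 0.01536

0.015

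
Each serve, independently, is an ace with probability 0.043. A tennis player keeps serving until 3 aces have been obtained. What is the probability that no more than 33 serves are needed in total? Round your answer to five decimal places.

0.16792

Finishing within 33 serves ⇔ at least 3 successes in the first 33. With X ~ Binomial(33, 0.043), P(Y ≤ 33) = 1 − P(X ≤ 2).
  k=0: C(33,0)·0.043^0·0.957^33 = 0.2344736
  k=1: C(33,1)·0.043^1·0.957^32 = 0.3476677
  k=2: C(33,2)·0.043^2·0.957^31 = 0.2499430
1 − 0.8320843 = 0.1679157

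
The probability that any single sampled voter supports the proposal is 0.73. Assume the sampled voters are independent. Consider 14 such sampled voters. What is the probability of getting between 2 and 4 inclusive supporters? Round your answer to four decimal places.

X ~ Binomial(14, 0.73); P(2 ≤ X ≤ 4) = Σ C(14,k) p^k (1−p)^(14−k) over k:
  k=2: C(14,2)·0.73^2·0.27^12 = 0.000007
  k=3: C(14,3)·0.73^3·0.27^11 = 0.000079
  k=4: C(14,4)·0.73^4·0.27^10 = 0.000585
Total = 0.000671

0.0007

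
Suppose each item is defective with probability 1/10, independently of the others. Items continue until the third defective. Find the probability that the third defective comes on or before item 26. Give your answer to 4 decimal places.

Finishing within 26 items ⇔ at least 3 successes in the first 26. With X ~ Binomial(26, 0.10), P(Y ≤ 26) = 1 − P(X ≤ 2).
  k=0: C(26,0)·0.10^0·0.90^26 = 0.064611
  k=1: C(26,1)·0.10^1·0.90^25 = 0.186653
  k=2: C(26,2)·0.10^2·0.90^24 = 0.259241
1 − 0.510505 = 0.489495

0.4895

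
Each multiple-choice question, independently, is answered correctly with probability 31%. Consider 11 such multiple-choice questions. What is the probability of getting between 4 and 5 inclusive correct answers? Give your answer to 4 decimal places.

0.3697

X ~ Binomial(11, 0.31); P(4 ≤ X ≤ 5) = Σ C(11,k) p^k (1−p)^(11−k) over k:
  k=4: C(11,4)·0.31^4·0.69^7 = 0.226936
  k=5: C(11,5)·0.31^5·0.69^6 = 0.142740
Total = 0.369676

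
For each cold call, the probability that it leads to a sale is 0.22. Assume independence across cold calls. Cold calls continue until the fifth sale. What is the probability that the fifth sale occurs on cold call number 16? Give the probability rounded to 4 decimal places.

Y = trial on which the fifth success occurs; negative binomial, r=5, p=0.22.
P(Y=16) = C(15,4) · p^5 · (1−p)^11
= 1365 · 0.00051536 · 0.065019 = 0.045739

0.0457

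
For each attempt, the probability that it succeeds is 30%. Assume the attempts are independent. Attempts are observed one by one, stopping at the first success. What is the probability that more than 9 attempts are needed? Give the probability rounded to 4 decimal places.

0.0404

Y = number of attempts to the first success; geometric, p = 0.30.
P(Y > 9) = P(first 9 all fail) = (1−p)^9 = 0.040354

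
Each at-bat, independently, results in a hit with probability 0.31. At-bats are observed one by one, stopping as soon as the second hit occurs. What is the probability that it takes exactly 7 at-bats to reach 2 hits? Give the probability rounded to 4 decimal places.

0.0902

Y = trial on which the second success occurs; negative binomial, r=2, p=0.31.
P(Y=7) = C(6,1) · p^2 · (1−p)^5
= 6 · 0.0961 · 0.1564 = 0.090182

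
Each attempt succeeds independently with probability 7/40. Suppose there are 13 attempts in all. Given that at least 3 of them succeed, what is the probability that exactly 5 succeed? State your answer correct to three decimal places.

X ~ Binomial(13, 0.175). Want P(X=5 | X≥3) = P(X=5) / P(X≥3).
P(X=5) = C(13,5)·0.175^5·0.825^8 = 0.04533
P(X≥3) = 1 − 0.08202 − 0.22617 − 0.28785 = 0.40397
Ratio = 0.04533 / 0.40397 = 0.11222

0.112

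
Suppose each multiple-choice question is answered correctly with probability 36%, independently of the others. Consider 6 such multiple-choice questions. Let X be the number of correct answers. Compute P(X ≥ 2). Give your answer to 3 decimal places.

X ~ Binomial(6, 0.36); P(X ≥ 2) = Σ C(6,k) p^k (1−p)^(6−k) over k:
  k=2: C(6,2)·0.36^2·0.64^4 = 0.32615
  k=3: C(6,3)·0.36^3·0.64^3 = 0.24461
  k=4: C(6,4)·0.36^4·0.64^2 = 0.10320
  k=5: C(6,5)·0.36^5·0.64^1 = 0.02322
  k=6: C(6,6)·0.36^6·0.64^0 = 0.00218
Total = 0.69935

0.699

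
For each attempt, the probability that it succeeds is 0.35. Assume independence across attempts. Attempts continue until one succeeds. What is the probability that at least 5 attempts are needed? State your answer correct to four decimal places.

Y = number of attempts to the first success; geometric, p = 0.35.
P(Y > 4) = P(first 4 all fail) = (1−p)^4 = 0.178506

0.1785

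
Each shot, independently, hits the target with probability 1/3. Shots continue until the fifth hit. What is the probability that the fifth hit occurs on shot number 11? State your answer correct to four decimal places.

0.0759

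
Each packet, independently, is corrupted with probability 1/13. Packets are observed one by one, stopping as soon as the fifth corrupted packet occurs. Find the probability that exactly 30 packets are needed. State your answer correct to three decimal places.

Y = trial on which the fifth success occurs; negative binomial, r=5, p=0.076923.
P(Y=30) = C(29,4) · p^5 · (1−p)^25
= 23751 · 2.6933e-06 · 0.13519 = 0.00865

0.009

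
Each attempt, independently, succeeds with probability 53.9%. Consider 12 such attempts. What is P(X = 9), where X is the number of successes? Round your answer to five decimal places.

X ~ Binomial(n=12, p=0.539).
P(X=9) = C(12,9) · p^9 · (1−p)^3
= 220 · 0.0038397 · 0.097972 = 0.0827607

0.08276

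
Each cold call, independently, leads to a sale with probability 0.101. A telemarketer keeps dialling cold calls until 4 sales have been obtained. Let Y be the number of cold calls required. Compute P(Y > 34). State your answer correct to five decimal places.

Needing more than 34 cold calls ⇔ fewer than 4 successes in the first 34. With X ~ Binomial(34, 0.101), P(Y > 34) = P(X ≤ 3).
  k=0: C(34,0)·0.101^0·0.899^34 = 0.0267812
  k=1: C(34,1)·0.101^1·0.899^33 = 0.1022987
  k=2: C(34,2)·0.101^2·0.899^32 = 0.1896338
  k=3: C(34,3)·0.101^3·0.899^31 = 0.2272512
P(X ≤ 3) = 0.5459648

0.54596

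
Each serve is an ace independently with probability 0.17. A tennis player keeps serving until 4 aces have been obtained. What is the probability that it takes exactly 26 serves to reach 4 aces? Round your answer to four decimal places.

0.0319

Y = trial on which the fourth success occurs; negative binomial, r=4, p=0.17.
P(Y=26) = C(25,3) · p^4 · (1−p)^22
= 2300 · 0.00083521 · 0.016585 = 0.031860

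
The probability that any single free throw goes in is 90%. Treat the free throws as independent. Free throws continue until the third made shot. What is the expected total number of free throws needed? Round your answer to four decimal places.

3.3333

Y = total free throws until the third success; negative binomial with r=3, p=0.90.
E[Y] = r / p = 3 / 0.90 = 3.333333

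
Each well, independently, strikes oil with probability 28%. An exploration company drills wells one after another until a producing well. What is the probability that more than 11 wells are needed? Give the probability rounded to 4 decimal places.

Y = number of wells to the first success; geometric, p = 0.28.
P(Y > 11) = P(first 11 all fail) = (1−p)^11 = 0.026956

0.0270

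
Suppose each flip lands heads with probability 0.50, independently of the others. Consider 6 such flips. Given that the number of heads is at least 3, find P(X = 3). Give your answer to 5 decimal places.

X ~ Binomial(6, 0.50). Want P(X=3 | X≥3) = P(X=3) / P(X≥3).
P(X=3) = C(6,3)·0.50^3·0.50^3 = 0.3125000
P(X≥3) = 1 − 0.0156250 − 0.0937500 − 0.2343750 = 0.6562500
Ratio = 0.3125000 / 0.6562500 = 0.4761905

0.47619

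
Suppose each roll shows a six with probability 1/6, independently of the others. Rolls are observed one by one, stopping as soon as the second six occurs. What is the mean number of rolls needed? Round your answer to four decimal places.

12.0000

Y = total rolls until the second success; negative binomial with r=2, p=0.166667.
E[Y] = r / p = 2 / 0.166667 = 12.000000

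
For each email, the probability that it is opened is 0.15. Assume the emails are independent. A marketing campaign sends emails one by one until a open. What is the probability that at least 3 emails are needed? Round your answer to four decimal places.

0.7225

Y = number of emails to the first success; geometric, p = 0.15.
P(Y > 2) = P(first 2 all fail) = (1−p)^2 = 0.722500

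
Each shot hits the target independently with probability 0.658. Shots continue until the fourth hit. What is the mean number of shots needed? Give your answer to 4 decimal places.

6.0790

Y = total shots until the fourth success; negative binomial with r=4, p=0.658.
E[Y] = r / p = 4 / 0.658 = 6.079027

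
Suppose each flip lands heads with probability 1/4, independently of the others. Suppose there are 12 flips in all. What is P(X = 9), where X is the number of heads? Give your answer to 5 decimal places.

0.00035

X ~ Binomial(n=12, p=0.25).
P(X=9) = C(12,9) · p^9 · (1−p)^3
= 220 · 3.8147e-06 · 0.42188 = 0.0003541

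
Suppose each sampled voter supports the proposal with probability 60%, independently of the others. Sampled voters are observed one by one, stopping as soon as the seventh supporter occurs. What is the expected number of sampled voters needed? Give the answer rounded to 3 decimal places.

11.667

Y = total sampled voters until the seventh success; negative binomial with r=7, p=0.60.
E[Y] = r / p = 7 / 0.60 = 11.66667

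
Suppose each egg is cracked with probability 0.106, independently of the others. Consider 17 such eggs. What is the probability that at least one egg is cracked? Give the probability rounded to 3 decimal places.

0.851

P(at least one) = 1 − P(none) = 1 − (1 − 0.106)^17
= 1 − 0.14885 = 0.85115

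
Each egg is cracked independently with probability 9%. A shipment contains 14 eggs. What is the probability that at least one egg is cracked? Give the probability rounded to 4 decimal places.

P(at least one) = 1 − P(none) = 1 − (1 − 0.09)^14
= 1 − 0.267042 = 0.732958

0.7330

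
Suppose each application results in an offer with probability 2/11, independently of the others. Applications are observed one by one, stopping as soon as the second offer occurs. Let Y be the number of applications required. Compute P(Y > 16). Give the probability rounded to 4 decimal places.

Needing more than 16 applications ⇔ fewer than 2 successes in the first 16. With X ~ Binomial(16, 0.181818), P(Y > 16) = P(X ≤ 1).
  k=0: C(16,0)·0.181818^0·0.818182^16 = 0.040327
  k=1: C(16,1)·0.181818^1·0.818182^15 = 0.143385
P(X ≤ 1) = 0.183712

0.1837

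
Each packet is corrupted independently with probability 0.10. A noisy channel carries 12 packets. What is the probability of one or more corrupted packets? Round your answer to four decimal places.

P(at least one) = 1 − P(none) = 1 − (1 − 0.10)^12
= 1 − 0.282430 = 0.717570

0.7176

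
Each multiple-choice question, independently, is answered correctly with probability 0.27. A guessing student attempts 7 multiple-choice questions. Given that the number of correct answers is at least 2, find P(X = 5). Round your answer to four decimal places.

X ~ Binomial(7, 0.27). Want P(X=5 | X≥2) = P(X=5) / P(X≥2).
P(X=5) = C(7,5)·0.27^5·0.73^2 = 0.016058
P(X≥2) = 1 − 0.110474 − 0.286022 = 0.603504
Ratio = 0.016058 / 0.603504 = 0.026607

0.0266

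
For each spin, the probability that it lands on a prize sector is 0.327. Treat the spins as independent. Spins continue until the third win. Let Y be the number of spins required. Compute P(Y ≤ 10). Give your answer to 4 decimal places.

Finishing within 10 spins ⇔ at least 3 successes in the first 10. With X ~ Binomial(10, 0.327), P(Y ≤ 10) = 1 − P(X ≤ 2).
  k=0: C(10,0)·0.327^0·0.673^10 = 0.019061
  k=1: C(10,1)·0.327^1·0.673^9 = 0.092615
  k=2: C(10,2)·0.327^2·0.673^8 = 0.202502
1 − 0.314178 = 0.685822

0.6858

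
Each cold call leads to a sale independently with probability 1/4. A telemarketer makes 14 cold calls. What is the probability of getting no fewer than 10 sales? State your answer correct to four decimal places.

X ~ Binomial(14, 0.25); P(X ≥ 10) = Σ C(14,k) p^k (1−p)^(14−k) over k:
  k=10: C(14,10)·0.25^10·0.75^4 = 0.000302
  k=11: C(14,11)·0.25^11·0.75^3 = 0.000037
  k=12: C(14,12)·0.25^12·0.75^2 = 0.000003
  k=13: C(14,13)·0.25^13·0.75^1 = 0.000000
  k=14: C(14,14)·0.25^14·0.75^0 = 0.000000
Total = 0.000342

0.0003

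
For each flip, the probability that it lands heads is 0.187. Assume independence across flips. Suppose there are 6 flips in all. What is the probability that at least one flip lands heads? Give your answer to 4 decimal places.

0.7112

P(at least one) = 1 − P(none) = 1 − (1 − 0.187)^6
= 1 − 0.288764 = 0.711236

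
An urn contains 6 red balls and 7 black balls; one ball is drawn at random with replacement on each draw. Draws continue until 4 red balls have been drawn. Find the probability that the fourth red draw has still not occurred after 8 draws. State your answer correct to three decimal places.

0.450

Needing more than 8 draws ⇔ fewer than 4 successes in the first 8. With X ~ Binomial(8, 0.461538), P(Y > 8) = P(X ≤ 3).
  k=0: C(8,0)·0.461538^0·0.538462^8 = 0.00707
  k=1: C(8,1)·0.461538^1·0.538462^7 = 0.04846
  k=2: C(8,2)·0.461538^2·0.538462^6 = 0.14538
  k=3: C(8,3)·0.461538^3·0.538462^5 = 0.24922
P(X ≤ 3) = 0.45013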